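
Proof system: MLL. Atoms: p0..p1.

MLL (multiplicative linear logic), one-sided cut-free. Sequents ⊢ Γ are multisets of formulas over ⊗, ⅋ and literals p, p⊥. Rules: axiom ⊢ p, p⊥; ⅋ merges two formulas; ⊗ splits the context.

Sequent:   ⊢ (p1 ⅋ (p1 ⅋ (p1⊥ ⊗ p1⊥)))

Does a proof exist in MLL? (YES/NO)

Derivation (root first):
[⅋]  ⊢ (p1 ⅋ (p1 ⅋ (p1⊥ ⊗ p1⊥)))
  [⅋]  ⊢ p1, (p1 ⅋ (p1⊥ ⊗ p1⊥))
    [⊗]  ⊢ p1, p1, (p1⊥ ⊗ p1⊥)
      [Ax]  ⊢ p1, p1⊥
      [Ax]  ⊢ p1, p1⊥

Result: YES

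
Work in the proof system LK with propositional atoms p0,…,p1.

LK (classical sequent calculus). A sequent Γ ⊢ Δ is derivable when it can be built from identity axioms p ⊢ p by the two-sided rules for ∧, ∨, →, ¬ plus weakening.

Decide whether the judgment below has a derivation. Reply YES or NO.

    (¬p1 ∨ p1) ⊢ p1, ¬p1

Proof tree:
[¬R] (¬p1 ∨ p1) ⊢ p1, ¬p1
  [∨L] p1, (¬p1 ∨ p1) ⊢ p1
    [¬L] p1, ¬p1 ⊢ 
      [Ax] p1 ⊢ p1
    [Ax] p1 ⊢ p1

Result: YES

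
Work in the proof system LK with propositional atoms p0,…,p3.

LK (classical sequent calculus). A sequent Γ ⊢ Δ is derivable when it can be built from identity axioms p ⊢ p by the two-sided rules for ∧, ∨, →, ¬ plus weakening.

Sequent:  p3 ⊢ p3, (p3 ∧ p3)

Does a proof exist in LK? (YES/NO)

Derivation trace:
[∧R] p3 ⊢ p3, (p3 ∧ p3)
  [WR] p3 ⊢ p3, p3
    [Ax] p3 ⊢ p3
  [Ax] p3 ⊢ p3

Result: YES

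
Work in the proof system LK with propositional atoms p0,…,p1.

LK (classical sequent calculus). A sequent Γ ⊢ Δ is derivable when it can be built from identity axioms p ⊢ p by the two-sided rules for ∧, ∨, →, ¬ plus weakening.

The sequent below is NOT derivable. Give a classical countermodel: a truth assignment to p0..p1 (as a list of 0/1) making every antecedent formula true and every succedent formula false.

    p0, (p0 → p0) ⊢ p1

Enumerate valuations to refute Γ ⊢ Δ:
  v=00: Γ:[p0=F, (p0 → p0)=T] Δ:[p1=F] refutes=False
  v=01: Γ:[p0=F, (p0 → p0)=T] Δ:[p1=T] refutes=False
  v=10: Γ:[p0=T, (p0 → p0)=T] Δ:[p1=F] refutes=True  ← countermodel

Result: [1, 0]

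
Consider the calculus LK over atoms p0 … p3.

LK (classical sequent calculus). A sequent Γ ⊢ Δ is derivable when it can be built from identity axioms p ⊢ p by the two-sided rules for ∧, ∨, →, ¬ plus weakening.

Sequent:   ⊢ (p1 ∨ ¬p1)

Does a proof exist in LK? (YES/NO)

Proof tree:
[∨R]  ⊢ (p1 ∨ ¬p1)
  [¬R]  ⊢ p1, ¬p1
    [Ax] p1 ⊢ p1

Result: YES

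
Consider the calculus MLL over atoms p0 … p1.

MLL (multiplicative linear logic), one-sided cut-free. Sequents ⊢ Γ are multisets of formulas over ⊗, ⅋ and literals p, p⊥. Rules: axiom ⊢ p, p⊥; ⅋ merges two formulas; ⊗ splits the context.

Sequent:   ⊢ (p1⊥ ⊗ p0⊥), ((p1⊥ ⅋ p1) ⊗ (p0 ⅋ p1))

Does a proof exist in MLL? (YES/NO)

Proof tree:
[⊗]  ⊢ (p1⊥ ⊗ p0⊥), ((p1⊥ ⅋ p1) ⊗ (p0 ⅋ p1))
  [⅋]  ⊢ (p1⊥ ⅋ p1)
    [Ax]  ⊢ p1, p1⊥
  [⅋]  ⊢ (p1⊥ ⊗ p0⊥), (p0 ⅋ p1)
    [⊗]  ⊢ p1, p0, (p1⊥ ⊗ p0⊥)
      [Ax]  ⊢ p1, p1⊥
      [Ax]  ⊢ p0, p0⊥

Result: YES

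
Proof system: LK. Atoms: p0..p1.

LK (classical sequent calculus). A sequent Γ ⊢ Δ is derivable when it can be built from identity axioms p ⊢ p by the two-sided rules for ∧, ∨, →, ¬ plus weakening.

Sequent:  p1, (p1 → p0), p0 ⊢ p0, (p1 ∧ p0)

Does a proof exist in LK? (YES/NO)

Derivation trace:
[∧R] p1, (p1 → p0), p0 ⊢ p0, (p1 ∧ p0)
  [WR] p0 ⊢ p0, p1
    [Ax] p0 ⊢ p0
  [WL] p1, (p1 → p0), p1, p0 ⊢ p0
    [WL] p1, (p1 → p0), p1 ⊢ p0
      [→L] p1, (p1 → p0) ⊢ p0
        [Ax] p1 ⊢ p1
        [Ax] p0 ⊢ p0

Result: YES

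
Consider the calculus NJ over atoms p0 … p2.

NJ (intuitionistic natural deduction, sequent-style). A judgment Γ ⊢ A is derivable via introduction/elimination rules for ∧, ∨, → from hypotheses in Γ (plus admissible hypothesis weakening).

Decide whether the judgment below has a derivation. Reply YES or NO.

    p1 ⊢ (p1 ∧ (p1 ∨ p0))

Proof tree:
[∧I] p1 ⊢ (p1 ∧ (p1 ∨ p0))
  [Ax] p1 ⊢ p1
  [∨I₁] p1 ⊢ (p1 ∨ p0)
    [Ax] p1 ⊢ p1

Result: YES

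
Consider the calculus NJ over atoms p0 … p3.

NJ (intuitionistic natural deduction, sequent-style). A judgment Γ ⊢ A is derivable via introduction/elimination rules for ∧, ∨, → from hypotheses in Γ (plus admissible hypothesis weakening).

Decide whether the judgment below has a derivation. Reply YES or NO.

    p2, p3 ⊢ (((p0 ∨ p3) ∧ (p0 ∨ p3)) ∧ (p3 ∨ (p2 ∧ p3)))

Proof tree:
[∧I] p2, p3 ⊢ (((p0 ∨ p3) ∧ (p0 ∨ p3)) ∧ (p3 ∨ (p2 ∧ p3)))
  [∧I] p3 ⊢ ((p0 ∨ p3) ∧ (p0 ∨ p3))
    [∨I₂] p3 ⊢ (p0 ∨ p3)
      [Ax] p3 ⊢ p3
    [∨I₂] p3 ⊢ (p0 ∨ p3)
      [Ax] p3 ⊢ p3
  [∨I₂] p2, p3 ⊢ (p3 ∨ (p2 ∧ p3))
    [∧I] p2, p3 ⊢ (p2 ∧ p3)
      [Ax] p2 ⊢ p2
      [Ax] p3 ⊢ p3

Result: YES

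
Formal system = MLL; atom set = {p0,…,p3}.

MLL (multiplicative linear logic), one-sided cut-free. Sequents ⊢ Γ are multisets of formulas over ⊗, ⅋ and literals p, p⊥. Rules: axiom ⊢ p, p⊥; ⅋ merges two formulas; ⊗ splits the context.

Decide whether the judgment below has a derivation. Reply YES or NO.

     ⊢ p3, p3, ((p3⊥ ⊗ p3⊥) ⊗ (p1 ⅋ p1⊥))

Derivation (root first):
[⊗]  ⊢ p3, p3, ((p3⊥ ⊗ p3⊥) ⊗ (p1 ⅋ p1⊥))
  [⊗]  ⊢ p3, p3, (p3⊥ ⊗ p3⊥)
    [Ax]  ⊢ p3, p3⊥
    [Ax]  ⊢ p3, p3⊥
  [⅋]  ⊢ (p1 ⅋ p1⊥)
    [Ax]  ⊢ p1, p1⊥

Result: YES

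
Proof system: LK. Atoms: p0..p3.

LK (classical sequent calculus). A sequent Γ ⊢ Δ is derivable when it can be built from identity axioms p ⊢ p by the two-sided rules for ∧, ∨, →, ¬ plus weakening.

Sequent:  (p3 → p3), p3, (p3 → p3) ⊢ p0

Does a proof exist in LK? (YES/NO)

Enumerate valuations to refute Γ ⊢ Δ:
  v=0000: Γ:[(p3 → p3)=T, p3=F, (p3 → p3)=T] Δ:[p0=F] refutes=False
  v=0001: Γ:[(p3 → p3)=T, p3=T, (p3 → p3)=T] Δ:[p0=F] refutes=True  ← countermodel

Result: NO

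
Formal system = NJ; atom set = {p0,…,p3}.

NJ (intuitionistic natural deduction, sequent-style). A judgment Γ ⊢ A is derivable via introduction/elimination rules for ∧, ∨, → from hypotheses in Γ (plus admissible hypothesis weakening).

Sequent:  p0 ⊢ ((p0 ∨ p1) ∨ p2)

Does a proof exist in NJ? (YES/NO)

Derivation (root first):
[∨I₁] p0 ⊢ ((p0 ∨ p1) ∨ p2)
  [∨I₁] p0 ⊢ (p0 ∨ p1)
    [Ax] p0 ⊢ p0

Result: YES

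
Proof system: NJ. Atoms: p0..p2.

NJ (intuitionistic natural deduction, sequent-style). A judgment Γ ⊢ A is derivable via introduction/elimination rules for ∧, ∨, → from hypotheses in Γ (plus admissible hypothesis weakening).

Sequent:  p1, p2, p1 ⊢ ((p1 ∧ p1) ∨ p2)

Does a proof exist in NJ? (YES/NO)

Derivation (root first):
[Wk] p1, p2, p1 ⊢ ((p1 ∧ p1) ∨ p2)
  [∨I₁] p1, p2 ⊢ ((p1 ∧ p1) ∨ p2)
    [∧I] p1, p2 ⊢ (p1 ∧ p1)
      [Wk] p1, p2 ⊢ p1
        [Ax] p1 ⊢ p1
      [Ax] p1 ⊢ p1

Result: YES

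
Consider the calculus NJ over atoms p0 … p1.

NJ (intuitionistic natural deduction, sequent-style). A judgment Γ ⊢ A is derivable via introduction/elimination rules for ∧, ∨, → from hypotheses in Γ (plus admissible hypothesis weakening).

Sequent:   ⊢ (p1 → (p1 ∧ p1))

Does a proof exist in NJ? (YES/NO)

Derivation trace:
[→I]  ⊢ (p1 → (p1 ∧ p1))
  [∧I] p1 ⊢ (p1 ∧ p1)
    [Ax] p1 ⊢ p1
    [Ax] p1 ⊢ p1

Result: YES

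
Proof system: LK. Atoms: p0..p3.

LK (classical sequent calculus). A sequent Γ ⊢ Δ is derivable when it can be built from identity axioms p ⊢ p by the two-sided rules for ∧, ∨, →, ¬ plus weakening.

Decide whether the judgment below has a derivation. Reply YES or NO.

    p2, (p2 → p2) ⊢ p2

Proof tree:
[→L] p2, (p2 → p2) ⊢ p2
  [Ax] p2 ⊢ p2
  [WR] p2 ⊢ p2, p2
    [Ax] p2 ⊢ p2

Result: YES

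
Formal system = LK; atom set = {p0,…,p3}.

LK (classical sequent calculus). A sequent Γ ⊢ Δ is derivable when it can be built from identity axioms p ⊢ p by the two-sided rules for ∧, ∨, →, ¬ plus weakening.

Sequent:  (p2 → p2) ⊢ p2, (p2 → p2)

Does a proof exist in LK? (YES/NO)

Derivation (root first):
[→R] (p2 → p2) ⊢ p2, (p2 → p2)
  [WR] p2, (p2 → p2) ⊢ p2, p2
    [→L] p2, (p2 → p2) ⊢ p2
      [Ax] p2 ⊢ p2
      [Ax] p2 ⊢ p2

Result: YES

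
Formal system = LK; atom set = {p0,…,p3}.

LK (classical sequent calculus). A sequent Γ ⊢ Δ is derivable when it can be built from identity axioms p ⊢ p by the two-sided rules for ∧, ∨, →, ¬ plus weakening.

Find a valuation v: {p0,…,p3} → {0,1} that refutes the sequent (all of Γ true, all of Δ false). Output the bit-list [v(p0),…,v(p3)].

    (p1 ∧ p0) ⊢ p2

Search for a countermodel by truth-table:
  v=0000: Γ:[(p1 ∧ p0)=F] Δ:[p2=F] refutes=False
  v=0001: Γ:[(p1 ∧ p0)=F] Δ:[p2=F] refutes=False
  v=0010: Γ:[(p1 ∧ p0)=F] Δ:[p2=T] refutes=False
  v=0011: Γ:[(p1 ∧ p0)=F] Δ:[p2=T] refutes=False
  v=0100: Γ:[(p1 ∧ p0)=F] Δ:[p2=F] refutes=False
  v=0101: Γ:[(p1 ∧ p0)=F] Δ:[p2=F] refutes=False
  v=0110: Γ:[(p1 ∧ p0)=F] Δ:[p2=T] refutes=False
  v=0111: Γ:[(p1 ∧ p0)=F] Δ:[p2=T] refutes=False
  v=1000: Γ:[(p1 ∧ p0)=F] Δ:[p2=F] refutes=False
  v=1001: Γ:[(p1 ∧ p0)=F] Δ:[p2=F] refutes=False
  v=1010: Γ:[(p1 ∧ p0)=F] Δ:[p2=T] refutes=False
  v=1011: Γ:[(p1 ∧ p0)=F] Δ:[p2=T] refutes=False
  v=1100: Γ:[(p1 ∧ p0)=T] Δ:[p2=F] refutes=True  ← countermodel

Result: [1, 1, 0, 0]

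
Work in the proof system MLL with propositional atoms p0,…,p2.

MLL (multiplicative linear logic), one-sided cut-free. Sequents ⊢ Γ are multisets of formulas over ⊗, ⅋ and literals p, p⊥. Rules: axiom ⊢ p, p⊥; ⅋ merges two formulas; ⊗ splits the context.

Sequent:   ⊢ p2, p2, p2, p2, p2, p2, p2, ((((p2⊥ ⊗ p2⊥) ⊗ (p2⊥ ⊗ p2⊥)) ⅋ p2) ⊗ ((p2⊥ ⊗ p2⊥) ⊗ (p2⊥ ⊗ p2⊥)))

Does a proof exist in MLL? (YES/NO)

Proof tree:
[⊗]  ⊢ p2, p2, p2, p2, p2, p2, p2, ((((p2⊥ ⊗ p2⊥) ⊗ (p2⊥ ⊗ p2⊥)) ⅋ p2) ⊗ ((p2⊥ ⊗ p2⊥) ⊗ (p2⊥ ⊗ p2⊥)))
  [⅋]  ⊢ p2, p2, p2, (((p2⊥ ⊗ p2⊥) ⊗ (p2⊥ ⊗ p2⊥)) ⅋ p2)
    [⊗]  ⊢ p2, p2, p2, p2, ((p2⊥ ⊗ p2⊥) ⊗ (p2⊥ ⊗ p2⊥))
      [⊗]  ⊢ p2, p2, (p2⊥ ⊗ p2⊥)
        [Ax]  ⊢ p2, p2⊥
        [Ax]  ⊢ p2, p2⊥
      [⊗]  ⊢ p2, p2, (p2⊥ ⊗ p2⊥)
        [Ax]  ⊢ p2, p2⊥
        [Ax]  ⊢ p2, p2⊥
  [⊗]  ⊢ p2, p2, p2, p2, ((p2⊥ ⊗ p2⊥) ⊗ (p2⊥ ⊗ p2⊥))
    [⊗]  ⊢ p2, p2, (p2⊥ ⊗ p2⊥)
      [Ax]  ⊢ p2, p2⊥
      [Ax]  ⊢ p2, p2⊥
    [⊗]  ⊢ p2, p2, (p2⊥ ⊗ p2⊥)
      [Ax]  ⊢ p2, p2⊥
      [Ax]  ⊢ p2, p2⊥

Result: YES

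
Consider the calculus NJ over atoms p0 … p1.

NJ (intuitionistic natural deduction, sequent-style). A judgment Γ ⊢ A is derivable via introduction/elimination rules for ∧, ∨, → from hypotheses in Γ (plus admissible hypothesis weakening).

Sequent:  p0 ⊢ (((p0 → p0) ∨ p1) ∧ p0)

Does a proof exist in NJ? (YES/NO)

Proof tree:
[∧I] p0 ⊢ (((p0 → p0) ∨ p1) ∧ p0)
  [∨I₁]  ⊢ ((p0 → p0) ∨ p1)
    [→I]  ⊢ (p0 → p0)
      [Ax] p0 ⊢ p0
  [Ax] p0 ⊢ p0

Result: YES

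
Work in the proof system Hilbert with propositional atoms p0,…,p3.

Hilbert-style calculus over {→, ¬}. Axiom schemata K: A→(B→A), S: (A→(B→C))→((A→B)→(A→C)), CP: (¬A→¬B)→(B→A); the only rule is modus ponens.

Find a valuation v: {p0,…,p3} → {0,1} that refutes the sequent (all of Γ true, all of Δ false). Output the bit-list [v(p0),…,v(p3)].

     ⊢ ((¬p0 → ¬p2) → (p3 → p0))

Enumerate valuations to refute Γ ⊢ Δ:
  v=0000: Γ:[] Δ:[((¬p0 → ¬p2) → (p3 → p0))=T] refutes=False
  v=0001: Γ:[] Δ:[((¬p0 → ¬p2) → (p3 → p0))=F] refutes=True  ← countermodel

Result: [0, 0, 0, 1]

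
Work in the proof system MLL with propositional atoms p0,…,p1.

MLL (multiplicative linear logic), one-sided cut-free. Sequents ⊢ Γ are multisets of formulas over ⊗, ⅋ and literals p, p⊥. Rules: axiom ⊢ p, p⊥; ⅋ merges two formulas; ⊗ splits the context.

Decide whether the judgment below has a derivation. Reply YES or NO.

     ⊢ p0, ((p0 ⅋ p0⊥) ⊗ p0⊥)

Derivation trace:
[⊗]  ⊢ p0, ((p0 ⅋ p0⊥) ⊗ p0⊥)
  [⅋]  ⊢ (p0 ⅋ p0⊥)
    [Ax]  ⊢ p0, p0⊥
  [Ax]  ⊢ p0, p0⊥

Result: YES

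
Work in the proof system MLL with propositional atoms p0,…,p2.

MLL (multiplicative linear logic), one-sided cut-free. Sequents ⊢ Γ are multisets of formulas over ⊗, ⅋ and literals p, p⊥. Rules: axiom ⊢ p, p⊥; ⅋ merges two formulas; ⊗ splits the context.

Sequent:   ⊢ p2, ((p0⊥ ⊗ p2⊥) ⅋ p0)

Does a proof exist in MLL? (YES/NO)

Derivation (root first):
[⅋]  ⊢ p2, ((p0⊥ ⊗ p2⊥) ⅋ p0)
  [⊗]  ⊢ p0, p2, (p0⊥ ⊗ p2⊥)
    [Ax]  ⊢ p0, p0⊥
    [Ax]  ⊢ p2, p2⊥

Result: YES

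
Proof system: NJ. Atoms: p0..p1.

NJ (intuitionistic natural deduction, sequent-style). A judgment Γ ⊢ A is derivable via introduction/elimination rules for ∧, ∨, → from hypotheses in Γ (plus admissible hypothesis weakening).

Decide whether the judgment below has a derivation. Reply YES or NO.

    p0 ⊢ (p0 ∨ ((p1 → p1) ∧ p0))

Proof tree:
[∨I₂] p0 ⊢ (p0 ∨ ((p1 → p1) ∧ p0))
  [∧I] p0 ⊢ ((p1 → p1) ∧ p0)
    [→I]  ⊢ (p1 → p1)
      [Ax] p1 ⊢ p1
    [Ax] p0 ⊢ p0

Result: YES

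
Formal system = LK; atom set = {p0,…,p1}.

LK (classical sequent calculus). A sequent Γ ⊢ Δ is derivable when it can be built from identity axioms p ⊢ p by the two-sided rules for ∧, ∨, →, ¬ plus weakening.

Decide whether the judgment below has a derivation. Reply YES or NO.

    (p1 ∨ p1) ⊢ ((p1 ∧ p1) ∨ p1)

Proof tree:
[∨R] (p1 ∨ p1) ⊢ ((p1 ∧ p1) ∨ p1)
  [∨L] (p1 ∨ p1) ⊢ p1, (p1 ∧ p1)
    [∧R] p1 ⊢ p1, (p1 ∧ p1)
      [WR] p1 ⊢ p1, p1
        [Ax] p1 ⊢ p1
      [WR] p1 ⊢ p1, p1
        [Ax] p1 ⊢ p1
    [Ax] p1 ⊢ p1

Result: YES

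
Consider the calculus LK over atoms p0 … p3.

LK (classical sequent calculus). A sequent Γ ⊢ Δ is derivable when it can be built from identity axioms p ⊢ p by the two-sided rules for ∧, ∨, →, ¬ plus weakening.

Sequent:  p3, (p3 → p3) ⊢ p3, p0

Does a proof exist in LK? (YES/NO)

Derivation trace:
[WR] p3, (p3 → p3) ⊢ p3, p0
  [→L] p3, (p3 → p3) ⊢ p3
    [Ax] p3 ⊢ p3
    [Ax] p3 ⊢ p3

Result: YES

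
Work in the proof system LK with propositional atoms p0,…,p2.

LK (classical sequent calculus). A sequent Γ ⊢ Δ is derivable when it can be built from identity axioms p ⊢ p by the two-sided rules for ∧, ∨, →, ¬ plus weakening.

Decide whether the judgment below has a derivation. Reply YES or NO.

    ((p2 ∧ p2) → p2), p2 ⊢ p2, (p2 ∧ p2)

Derivation (root first):
[∧R] ((p2 ∧ p2) → p2), p2 ⊢ p2, (p2 ∧ p2)
  [WR] p2 ⊢ p2, p2
    [Ax] p2 ⊢ p2
  [→L] p2, ((p2 ∧ p2) → p2) ⊢ p2
    [∧R] p2 ⊢ (p2 ∧ p2)
      [Ax] p2 ⊢ p2
      [Ax] p2 ⊢ p2
    [Ax] p2 ⊢ p2

Result: YES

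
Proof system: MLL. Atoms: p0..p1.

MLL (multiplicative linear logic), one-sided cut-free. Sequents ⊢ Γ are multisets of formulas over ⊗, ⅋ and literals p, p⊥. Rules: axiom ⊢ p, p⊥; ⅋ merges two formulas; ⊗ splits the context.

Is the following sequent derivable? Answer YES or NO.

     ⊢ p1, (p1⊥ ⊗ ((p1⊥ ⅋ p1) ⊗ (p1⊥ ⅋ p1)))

Proof tree:
[⊗]  ⊢ p1, (p1⊥ ⊗ ((p1⊥ ⅋ p1) ⊗ (p1⊥ ⅋ p1)))
  [Ax]  ⊢ p1, p1⊥
  [⊗]  ⊢ ((p1⊥ ⅋ p1) ⊗ (p1⊥ ⅋ p1))
    [⅋]  ⊢ (p1⊥ ⅋ p1)
      [Ax]  ⊢ p1, p1⊥
    [⅋]  ⊢ (p1⊥ ⅋ p1)
      [Ax]  ⊢ p1, p1⊥

Result: YES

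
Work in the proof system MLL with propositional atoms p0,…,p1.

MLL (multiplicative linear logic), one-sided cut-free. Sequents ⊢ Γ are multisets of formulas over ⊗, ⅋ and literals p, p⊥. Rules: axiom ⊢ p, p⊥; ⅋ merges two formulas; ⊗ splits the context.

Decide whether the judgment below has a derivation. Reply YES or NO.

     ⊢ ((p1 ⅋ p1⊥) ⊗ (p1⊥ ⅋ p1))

Derivation (root first):
[⊗]  ⊢ ((p1 ⅋ p1⊥) ⊗ (p1⊥ ⅋ p1))
  [⅋]  ⊢ (p1 ⅋ p1⊥)
    [Ax]  ⊢ p1, p1⊥
  [⅋]  ⊢ (p1⊥ ⅋ p1)
    [Ax]  ⊢ p1, p1⊥

Result: YES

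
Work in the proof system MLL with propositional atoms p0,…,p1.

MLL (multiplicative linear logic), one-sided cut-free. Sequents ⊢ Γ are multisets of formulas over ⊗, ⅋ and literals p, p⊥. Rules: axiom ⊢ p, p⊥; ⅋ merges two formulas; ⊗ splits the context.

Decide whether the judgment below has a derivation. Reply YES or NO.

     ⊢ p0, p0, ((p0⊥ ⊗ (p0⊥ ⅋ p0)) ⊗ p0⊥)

Derivation trace:
[⊗]  ⊢ p0, p0, ((p0⊥ ⊗ (p0⊥ ⅋ p0)) ⊗ p0⊥)
  [⊗]  ⊢ p0, (p0⊥ ⊗ (p0⊥ ⅋ p0))
    [Ax]  ⊢ p0, p0⊥
    [⅋]  ⊢ (p0⊥ ⅋ p0)
      [Ax]  ⊢ p0, p0⊥
  [Ax]  ⊢ p0, p0⊥

Result: YES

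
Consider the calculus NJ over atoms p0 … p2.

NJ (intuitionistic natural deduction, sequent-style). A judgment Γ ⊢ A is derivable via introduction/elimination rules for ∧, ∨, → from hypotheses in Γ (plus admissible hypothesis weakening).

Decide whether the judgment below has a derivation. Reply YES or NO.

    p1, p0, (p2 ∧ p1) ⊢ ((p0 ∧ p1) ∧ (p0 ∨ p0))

Proof tree:
[Wk] p1, p0, (p2 ∧ p1) ⊢ ((p0 ∧ p1) ∧ (p0 ∨ p0))
  [∧I] p1, p0 ⊢ ((p0 ∧ p1) ∧ (p0 ∨ p0))
    [∧I] p1, p0 ⊢ (p0 ∧ p1)
      [Ax] p0 ⊢ p0
      [Ax] p1 ⊢ p1
    [Wk] p0, p1 ⊢ (p0 ∨ p0)
      [∨I₁] p0 ⊢ (p0 ∨ p0)
        [Ax] p0 ⊢ p0

Result: YES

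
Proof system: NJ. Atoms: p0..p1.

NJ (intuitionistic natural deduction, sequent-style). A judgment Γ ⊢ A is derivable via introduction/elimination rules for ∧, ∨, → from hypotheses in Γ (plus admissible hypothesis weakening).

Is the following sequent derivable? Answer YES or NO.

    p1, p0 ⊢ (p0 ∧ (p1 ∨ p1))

Derivation (root first):
[∧I] p1, p0 ⊢ (p0 ∧ (p1 ∨ p1))
  [Ax] p0 ⊢ p0
  [∨I₂] p1 ⊢ (p1 ∨ p1)
    [Ax] p1 ⊢ p1

Result: YES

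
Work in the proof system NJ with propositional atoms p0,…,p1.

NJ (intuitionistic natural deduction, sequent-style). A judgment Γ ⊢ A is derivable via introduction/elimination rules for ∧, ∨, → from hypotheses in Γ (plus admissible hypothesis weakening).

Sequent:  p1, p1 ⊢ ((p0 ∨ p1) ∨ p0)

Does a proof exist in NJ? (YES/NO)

Derivation trace:
[Wk] p1, p1 ⊢ ((p0 ∨ p1) ∨ p0)
  [∨I₁] p1 ⊢ ((p0 ∨ p1) ∨ p0)
    [∨I₂] p1 ⊢ (p0 ∨ p1)
      [Ax] p1 ⊢ p1

Result: YES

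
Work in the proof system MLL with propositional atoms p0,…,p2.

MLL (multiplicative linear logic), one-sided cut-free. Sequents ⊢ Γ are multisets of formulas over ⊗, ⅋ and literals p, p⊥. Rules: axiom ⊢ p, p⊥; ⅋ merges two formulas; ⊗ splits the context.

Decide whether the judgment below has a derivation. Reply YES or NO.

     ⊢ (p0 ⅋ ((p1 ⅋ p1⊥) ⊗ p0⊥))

Derivation trace:
[⅋]  ⊢ (p0 ⅋ ((p1 ⅋ p1⊥) ⊗ p0⊥))
  [⊗]  ⊢ p0, ((p1 ⅋ p1⊥) ⊗ p0⊥)
    [⅋]  ⊢ (p1 ⅋ p1⊥)
      [Ax]  ⊢ p1, p1⊥
    [Ax]  ⊢ p0, p0⊥

Result: YES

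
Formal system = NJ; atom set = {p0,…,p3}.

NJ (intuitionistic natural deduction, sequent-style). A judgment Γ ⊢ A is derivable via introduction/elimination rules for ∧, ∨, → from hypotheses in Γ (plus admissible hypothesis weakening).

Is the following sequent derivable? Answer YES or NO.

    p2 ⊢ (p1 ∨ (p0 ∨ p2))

Derivation (root first):
[∨I₂] p2 ⊢ (p1 ∨ (p0 ∨ p2))
  [∨I₂] p2 ⊢ (p0 ∨ p2)
    [Ax] p2 ⊢ p2

Result: YES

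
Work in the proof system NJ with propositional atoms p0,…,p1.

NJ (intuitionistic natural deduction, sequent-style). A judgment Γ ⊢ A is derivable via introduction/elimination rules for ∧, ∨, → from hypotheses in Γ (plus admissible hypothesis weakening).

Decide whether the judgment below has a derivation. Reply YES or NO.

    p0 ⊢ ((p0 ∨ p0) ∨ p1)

Derivation (root first):
[∨I₁] p0 ⊢ ((p0 ∨ p0) ∨ p1)
  [∨I₂] p0 ⊢ (p0 ∨ p0)
    [Ax] p0 ⊢ p0

Result: YES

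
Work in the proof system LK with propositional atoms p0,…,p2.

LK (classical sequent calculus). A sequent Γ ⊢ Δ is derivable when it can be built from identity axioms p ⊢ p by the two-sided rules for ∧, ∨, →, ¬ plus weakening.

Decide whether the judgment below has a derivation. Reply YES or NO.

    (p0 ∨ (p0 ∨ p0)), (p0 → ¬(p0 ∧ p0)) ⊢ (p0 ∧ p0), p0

Derivation trace:
[→L] (p0 ∨ (p0 ∨ p0)), (p0 → ¬(p0 ∧ p0)) ⊢ (p0 ∧ p0), p0
  [∨L] (p0 ∨ (p0 ∨ p0)) ⊢ (p0 ∧ p0), p0
    [∧R] p0 ⊢ (p0 ∧ p0)
      [Ax] p0 ⊢ p0
      [Ax] p0 ⊢ p0
    [∨L] (p0 ∨ p0) ⊢ p0
      [Ax] p0 ⊢ p0
      [Ax] p0 ⊢ p0
  [¬L] (p0 ∨ (p0 ∨ p0)), ¬(p0 ∧ p0) ⊢ p0
    [∨L] (p0 ∨ (p0 ∨ p0)) ⊢ (p0 ∧ p0), p0
      [∧R] p0 ⊢ (p0 ∧ p0)
        [Ax] p0 ⊢ p0
        [Ax] p0 ⊢ p0
      [∨L] (p0 ∨ p0) ⊢ p0
        [Ax] p0 ⊢ p0
        [Ax] p0 ⊢ p0

Result: YES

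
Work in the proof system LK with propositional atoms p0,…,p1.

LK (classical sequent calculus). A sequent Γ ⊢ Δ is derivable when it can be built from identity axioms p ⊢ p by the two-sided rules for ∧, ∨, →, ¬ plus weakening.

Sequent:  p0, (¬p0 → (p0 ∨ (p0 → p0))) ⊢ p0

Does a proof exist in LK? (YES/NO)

Derivation trace:
[→L] p0, (¬p0 → (p0 ∨ (p0 → p0))) ⊢ p0
  [¬R]  ⊢ p0, ¬p0
    [Ax] p0 ⊢ p0
  [∨L] p0, (p0 ∨ (p0 → p0)) ⊢ p0
    [Ax] p0 ⊢ p0
    [→L] p0, (p0 → p0) ⊢ p0
      [Ax] p0 ⊢ p0
      [Ax] p0 ⊢ p0

Result: YES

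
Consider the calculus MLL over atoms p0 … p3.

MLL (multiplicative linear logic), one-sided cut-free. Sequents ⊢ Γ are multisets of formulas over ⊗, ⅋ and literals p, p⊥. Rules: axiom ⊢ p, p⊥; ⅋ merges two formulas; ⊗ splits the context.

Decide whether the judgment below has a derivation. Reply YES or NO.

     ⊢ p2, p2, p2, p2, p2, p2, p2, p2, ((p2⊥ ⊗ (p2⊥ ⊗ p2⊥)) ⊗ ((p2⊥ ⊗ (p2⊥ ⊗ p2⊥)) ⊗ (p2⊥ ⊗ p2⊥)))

Proof tree:
[⊗]  ⊢ p2, p2, p2, p2, p2, p2, p2, p2, ((p2⊥ ⊗ (p2⊥ ⊗ p2⊥)) ⊗ ((p2⊥ ⊗ (p2⊥ ⊗ p2⊥)) ⊗ (p2⊥ ⊗ p2⊥)))
  [⊗]  ⊢ p2, p2, p2, (p2⊥ ⊗ (p2⊥ ⊗ p2⊥))
    [Ax]  ⊢ p2, p2⊥
    [⊗]  ⊢ p2, p2, (p2⊥ ⊗ p2⊥)
      [Ax]  ⊢ p2, p2⊥
      [Ax]  ⊢ p2, p2⊥
  [⊗]  ⊢ p2, p2, p2, p2, p2, ((p2⊥ ⊗ (p2⊥ ⊗ p2⊥)) ⊗ (p2⊥ ⊗ p2⊥))
    [⊗]  ⊢ p2, p2, p2, (p2⊥ ⊗ (p2⊥ ⊗ p2⊥))
      [Ax]  ⊢ p2, p2⊥
      [⊗]  ⊢ p2, p2, (p2⊥ ⊗ p2⊥)
        [Ax]  ⊢ p2, p2⊥
        [Ax]  ⊢ p2, p2⊥
    [⊗]  ⊢ p2, p2, (p2⊥ ⊗ p2⊥)
      [Ax]  ⊢ p2, p2⊥
      [Ax]  ⊢ p2, p2⊥

Result: YES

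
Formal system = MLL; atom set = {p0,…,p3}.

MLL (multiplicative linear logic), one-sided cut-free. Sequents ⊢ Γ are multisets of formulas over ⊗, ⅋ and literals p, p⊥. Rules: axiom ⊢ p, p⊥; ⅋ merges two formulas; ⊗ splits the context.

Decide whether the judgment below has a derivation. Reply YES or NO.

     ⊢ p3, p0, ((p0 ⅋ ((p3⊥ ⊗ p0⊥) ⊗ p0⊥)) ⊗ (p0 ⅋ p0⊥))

Derivation trace:
[⊗]  ⊢ p3, p0, ((p0 ⅋ ((p3⊥ ⊗ p0⊥) ⊗ p0⊥)) ⊗ (p0 ⅋ p0⊥))
  [⅋]  ⊢ p3, p0, (p0 ⅋ ((p3⊥ ⊗ p0⊥) ⊗ p0⊥))
    [⊗]  ⊢ p3, p0, p0, ((p3⊥ ⊗ p0⊥) ⊗ p0⊥)
      [⊗]  ⊢ p3, p0, (p3⊥ ⊗ p0⊥)
        [Ax]  ⊢ p3, p3⊥
        [Ax]  ⊢ p0, p0⊥
      [Ax]  ⊢ p0, p0⊥
  [⅋]  ⊢ (p0 ⅋ p0⊥)
    [Ax]  ⊢ p0, p0⊥

Result: YES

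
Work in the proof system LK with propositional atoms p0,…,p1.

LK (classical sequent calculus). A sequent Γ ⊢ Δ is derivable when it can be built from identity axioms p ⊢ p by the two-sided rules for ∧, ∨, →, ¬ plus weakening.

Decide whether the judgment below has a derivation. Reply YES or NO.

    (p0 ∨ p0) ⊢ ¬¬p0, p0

Derivation trace:
[WR] (p0 ∨ p0) ⊢ ¬¬p0, p0
  [¬R] (p0 ∨ p0) ⊢ ¬¬p0
    [¬L] (p0 ∨ p0), ¬p0 ⊢ 
      [∨L] (p0 ∨ p0) ⊢ p0
        [Ax] p0 ⊢ p0
        [Ax] p0 ⊢ p0

Result: YES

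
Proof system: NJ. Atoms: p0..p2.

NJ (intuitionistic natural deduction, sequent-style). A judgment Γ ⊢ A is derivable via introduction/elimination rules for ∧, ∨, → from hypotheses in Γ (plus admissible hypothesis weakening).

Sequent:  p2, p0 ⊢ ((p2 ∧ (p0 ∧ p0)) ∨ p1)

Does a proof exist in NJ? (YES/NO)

Derivation trace:
[∨I₁] p2, p0 ⊢ ((p2 ∧ (p0 ∧ p0)) ∨ p1)
  [∧I] p2, p0 ⊢ (p2 ∧ (p0 ∧ p0))
    [Ax] p2 ⊢ p2
    [∧I] p0 ⊢ (p0 ∧ p0)
      [Ax] p0 ⊢ p0
      [Ax] p0 ⊢ p0

Result: YES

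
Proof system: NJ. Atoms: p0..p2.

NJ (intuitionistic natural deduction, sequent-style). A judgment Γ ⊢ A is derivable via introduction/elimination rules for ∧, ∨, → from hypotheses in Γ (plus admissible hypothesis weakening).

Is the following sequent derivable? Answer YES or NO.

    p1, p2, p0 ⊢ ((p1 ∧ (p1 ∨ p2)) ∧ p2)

Proof tree:
[∧I] p1, p2, p0 ⊢ ((p1 ∧ (p1 ∨ p2)) ∧ p2)
  [∧I] p1 ⊢ (p1 ∧ (p1 ∨ p2))
    [Ax] p1 ⊢ p1
    [∨I₁] p1 ⊢ (p1 ∨ p2)
      [Ax] p1 ⊢ p1
  [Wk] p2, p0 ⊢ p2
    [Ax] p2 ⊢ p2

Result: YES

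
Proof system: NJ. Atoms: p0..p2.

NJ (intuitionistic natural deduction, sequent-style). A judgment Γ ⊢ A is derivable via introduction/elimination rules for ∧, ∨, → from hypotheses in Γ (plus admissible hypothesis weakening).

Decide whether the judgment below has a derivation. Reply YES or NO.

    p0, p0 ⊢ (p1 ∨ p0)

Proof tree:
[∨I₂] p0, p0 ⊢ (p1 ∨ p0)
  [Wk] p0, p0 ⊢ p0
    [Ax] p0 ⊢ p0

Result: YES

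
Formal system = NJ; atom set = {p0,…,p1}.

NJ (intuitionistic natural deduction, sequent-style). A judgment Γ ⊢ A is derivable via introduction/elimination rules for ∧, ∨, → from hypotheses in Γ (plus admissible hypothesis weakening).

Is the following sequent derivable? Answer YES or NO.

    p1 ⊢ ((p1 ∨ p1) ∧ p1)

Derivation trace:
[∧I] p1 ⊢ ((p1 ∨ p1) ∧ p1)
  [∨I₂] p1 ⊢ (p1 ∨ p1)
    [Ax] p1 ⊢ p1
  [Wk] p1, p1 ⊢ p1
    [Ax] p1 ⊢ p1

Result: YES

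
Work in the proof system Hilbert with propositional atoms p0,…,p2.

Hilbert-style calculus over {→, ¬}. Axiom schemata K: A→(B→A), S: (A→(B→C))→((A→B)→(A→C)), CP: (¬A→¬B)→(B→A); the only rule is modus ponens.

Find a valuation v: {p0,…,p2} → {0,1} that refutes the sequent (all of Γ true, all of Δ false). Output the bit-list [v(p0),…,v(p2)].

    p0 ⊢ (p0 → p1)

Search for a countermodel by truth-table:
  v=000: Γ:[p0=F] Δ:[(p0 → p1)=T] refutes=False
  v=001: Γ:[p0=F] Δ:[(p0 → p1)=T] refutes=False
  v=010: Γ:[p0=F] Δ:[(p0 → p1)=T] refutes=False
  v=011: Γ:[p0=F] Δ:[(p0 → p1)=T] refutes=False
  v=100: Γ:[p0=T] Δ:[(p0 → p1)=F] refutes=True  ← countermodel

Result: [1, 0, 0]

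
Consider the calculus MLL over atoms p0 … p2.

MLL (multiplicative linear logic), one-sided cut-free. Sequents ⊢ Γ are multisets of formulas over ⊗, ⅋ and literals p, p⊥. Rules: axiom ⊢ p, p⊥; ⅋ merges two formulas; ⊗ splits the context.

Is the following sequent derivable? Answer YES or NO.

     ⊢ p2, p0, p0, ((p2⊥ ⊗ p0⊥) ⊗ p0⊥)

Derivation trace:
[⊗]  ⊢ p2, p0, p0, ((p2⊥ ⊗ p0⊥) ⊗ p0⊥)
  [⊗]  ⊢ p2, p0, (p2⊥ ⊗ p0⊥)
    [Ax]  ⊢ p2, p2⊥
    [Ax]  ⊢ p0, p0⊥
  [Ax]  ⊢ p0, p0⊥

Result: YES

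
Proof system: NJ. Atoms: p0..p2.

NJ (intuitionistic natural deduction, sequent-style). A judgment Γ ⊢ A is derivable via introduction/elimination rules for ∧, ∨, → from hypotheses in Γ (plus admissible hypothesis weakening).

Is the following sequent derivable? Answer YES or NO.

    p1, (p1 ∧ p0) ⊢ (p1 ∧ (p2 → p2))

Derivation (root first):
[Wk] p1, (p1 ∧ p0) ⊢ (p1 ∧ (p2 → p2))
  [∧I] p1 ⊢ (p1 ∧ (p2 → p2))
    [Ax] p1 ⊢ p1
    [→I]  ⊢ (p2 → p2)
      [Ax] p2 ⊢ p2

Result: YES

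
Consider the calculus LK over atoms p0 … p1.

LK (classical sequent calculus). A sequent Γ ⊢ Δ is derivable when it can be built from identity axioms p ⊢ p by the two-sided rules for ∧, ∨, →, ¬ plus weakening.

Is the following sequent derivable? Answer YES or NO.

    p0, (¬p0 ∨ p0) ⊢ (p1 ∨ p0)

Derivation (root first):
[∨R] p0, (¬p0 ∨ p0) ⊢ (p1 ∨ p0)
  [∨L] p0, (¬p0 ∨ p0) ⊢ p1, p0
    [WR] p0, ¬p0 ⊢ p1
      [¬L] p0, ¬p0 ⊢ 
        [Ax] p0 ⊢ p0
    [Ax] p0 ⊢ p0

Result: YES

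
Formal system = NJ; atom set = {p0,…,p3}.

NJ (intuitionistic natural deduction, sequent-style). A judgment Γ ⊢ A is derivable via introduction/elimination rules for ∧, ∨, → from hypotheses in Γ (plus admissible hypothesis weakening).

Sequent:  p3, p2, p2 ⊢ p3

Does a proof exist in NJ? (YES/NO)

Derivation (root first):
[Wk] p3, p2, p2 ⊢ p3
  [Wk] p3, p2 ⊢ p3
    [Ax] p3 ⊢ p3

Result: YES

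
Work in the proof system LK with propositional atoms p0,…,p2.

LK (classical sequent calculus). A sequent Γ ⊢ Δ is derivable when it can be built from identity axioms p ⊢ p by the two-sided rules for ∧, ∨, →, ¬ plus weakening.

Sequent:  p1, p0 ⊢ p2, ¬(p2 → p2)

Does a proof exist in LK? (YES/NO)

Search for a countermodel by truth-table:
  v=000: Γ:[p1=F, p0=F] Δ:[p2=F, ¬(p2 → p2)=F] refutes=False
  v=001: Γ:[p1=F, p0=F] Δ:[p2=T, ¬(p2 → p2)=F] refutes=False
  v=010: Γ:[p1=T, p0=F] Δ:[p2=F, ¬(p2 → p2)=F] refutes=False
  v=011: Γ:[p1=T, p0=F] Δ:[p2=T, ¬(p2 → p2)=F] refutes=False
  v=100: Γ:[p1=F, p0=T] Δ:[p2=F, ¬(p2 → p2)=F] refutes=False
  v=101: Γ:[p1=F, p0=T] Δ:[p2=T, ¬(p2 → p2)=F] refutes=False
  v=110: Γ:[p1=T, p0=T] Δ:[p2=F, ¬(p2 → p2)=F] refutes=True  ← countermodel

Result: NO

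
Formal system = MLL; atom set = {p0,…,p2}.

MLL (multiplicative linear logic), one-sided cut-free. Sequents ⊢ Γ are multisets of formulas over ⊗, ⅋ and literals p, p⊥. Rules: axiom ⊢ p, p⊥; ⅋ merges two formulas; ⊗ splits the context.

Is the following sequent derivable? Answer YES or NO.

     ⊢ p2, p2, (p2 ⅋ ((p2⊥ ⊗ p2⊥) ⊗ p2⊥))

Derivation trace:
[⅋]  ⊢ p2, p2, (p2 ⅋ ((p2⊥ ⊗ p2⊥) ⊗ p2⊥))
  [⊗]  ⊢ p2, p2, p2, ((p2⊥ ⊗ p2⊥) ⊗ p2⊥)
    [⊗]  ⊢ p2, p2, (p2⊥ ⊗ p2⊥)
      [Ax]  ⊢ p2, p2⊥
      [Ax]  ⊢ p2, p2⊥
    [Ax]  ⊢ p2, p2⊥

Result: YES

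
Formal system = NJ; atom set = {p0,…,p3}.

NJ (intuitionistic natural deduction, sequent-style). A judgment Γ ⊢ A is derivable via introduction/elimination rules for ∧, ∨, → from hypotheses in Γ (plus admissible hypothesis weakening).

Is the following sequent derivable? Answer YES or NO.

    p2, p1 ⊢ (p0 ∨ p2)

Derivation (root first):
[∨I₂] p2, p1 ⊢ (p0 ∨ p2)
  [Wk] p2, p1 ⊢ p2
    [Ax] p2 ⊢ p2

Result: YES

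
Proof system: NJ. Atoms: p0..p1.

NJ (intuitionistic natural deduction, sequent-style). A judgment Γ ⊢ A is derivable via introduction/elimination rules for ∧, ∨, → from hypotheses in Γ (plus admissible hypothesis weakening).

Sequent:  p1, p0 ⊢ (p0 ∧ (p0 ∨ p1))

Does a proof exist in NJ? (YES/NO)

Derivation trace:
[∧I] p1, p0 ⊢ (p0 ∧ (p0 ∨ p1))
  [Wk] p0, p0 ⊢ p0
    [Ax] p0 ⊢ p0
  [∨I₂] p1 ⊢ (p0 ∨ p1)
    [Ax] p1 ⊢ p1

Result: YES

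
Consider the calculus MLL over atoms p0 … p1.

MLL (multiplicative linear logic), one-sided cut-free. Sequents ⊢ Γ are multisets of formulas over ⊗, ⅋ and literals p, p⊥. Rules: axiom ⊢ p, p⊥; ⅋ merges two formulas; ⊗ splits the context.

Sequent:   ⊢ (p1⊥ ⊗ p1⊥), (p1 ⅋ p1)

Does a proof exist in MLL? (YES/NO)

Proof tree:
[⅋]  ⊢ (p1⊥ ⊗ p1⊥), (p1 ⅋ p1)
  [⊗]  ⊢ p1, p1, (p1⊥ ⊗ p1⊥)
    [Ax]  ⊢ p1, p1⊥
    [Ax]  ⊢ p1, p1⊥

Result: YES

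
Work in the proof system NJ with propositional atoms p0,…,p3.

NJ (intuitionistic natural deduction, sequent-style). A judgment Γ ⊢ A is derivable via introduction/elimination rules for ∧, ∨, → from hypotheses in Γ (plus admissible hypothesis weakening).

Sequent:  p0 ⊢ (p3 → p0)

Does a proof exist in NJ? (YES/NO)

Derivation trace:
[→I] p0 ⊢ (p3 → p0)
  [Wk] p0, p3 ⊢ p0
    [Ax] p0 ⊢ p0

Result: YES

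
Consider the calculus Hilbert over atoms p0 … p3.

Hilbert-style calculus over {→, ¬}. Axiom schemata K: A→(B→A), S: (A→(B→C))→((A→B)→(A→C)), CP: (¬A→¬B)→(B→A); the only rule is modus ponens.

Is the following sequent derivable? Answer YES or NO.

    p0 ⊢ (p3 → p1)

Search for a countermodel by truth-table:
  v=0000: Γ:[p0=F] Δ:[(p3 → p1)=T] refutes=False
  v=0001: Γ:[p0=F] Δ:[(p3 → p1)=F] refutes=False
  v=0010: Γ:[p0=F] Δ:[(p3 → p1)=T] refutes=False
  v=0011: Γ:[p0=F] Δ:[(p3 → p1)=F] refutes=False
  v=0100: Γ:[p0=F] Δ:[(p3 → p1)=T] refutes=False
  v=0101: Γ:[p0=F] Δ:[(p3 → p1)=T] refutes=False
  v=0110: Γ:[p0=F] Δ:[(p3 → p1)=T] refutes=False
  v=0111: Γ:[p0=F] Δ:[(p3 → p1)=T] refutes=False
  v=1000: Γ:[p0=T] Δ:[(p3 → p1)=T] refutes=False
  v=1001: Γ:[p0=T] Δ:[(p3 → p1)=F] refutes=True  ← countermodel

Result: NO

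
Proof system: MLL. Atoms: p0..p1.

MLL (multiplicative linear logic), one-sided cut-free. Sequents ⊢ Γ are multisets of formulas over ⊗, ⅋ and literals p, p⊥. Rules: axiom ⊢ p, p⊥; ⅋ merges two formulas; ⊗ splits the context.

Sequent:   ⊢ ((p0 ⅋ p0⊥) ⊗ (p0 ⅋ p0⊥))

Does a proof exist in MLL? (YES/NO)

Derivation trace:
[⊗]  ⊢ ((p0 ⅋ p0⊥) ⊗ (p0 ⅋ p0⊥))
  [⅋]  ⊢ (p0 ⅋ p0⊥)
    [Ax]  ⊢ p0, p0⊥
  [⅋]  ⊢ (p0 ⅋ p0⊥)
    [Ax]  ⊢ p0, p0⊥

Result: YES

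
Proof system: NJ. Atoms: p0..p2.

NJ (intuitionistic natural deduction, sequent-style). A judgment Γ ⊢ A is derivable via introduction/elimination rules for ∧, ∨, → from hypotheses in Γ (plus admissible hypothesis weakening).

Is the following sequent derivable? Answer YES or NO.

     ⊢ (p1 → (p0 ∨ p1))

Proof tree:
[→I]  ⊢ (p1 → (p0 ∨ p1))
  [∨I₂] p1 ⊢ (p0 ∨ p1)
    [Ax] p1 ⊢ p1

Result: YES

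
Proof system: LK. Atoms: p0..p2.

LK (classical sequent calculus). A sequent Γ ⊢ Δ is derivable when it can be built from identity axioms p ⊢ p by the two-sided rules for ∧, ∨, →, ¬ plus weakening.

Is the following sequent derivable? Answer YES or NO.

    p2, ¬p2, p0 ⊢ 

Derivation trace:
[WL] p2, ¬p2, p0 ⊢ 
  [¬L] p2, ¬p2 ⊢ 
    [Ax] p2 ⊢ p2

Result: YES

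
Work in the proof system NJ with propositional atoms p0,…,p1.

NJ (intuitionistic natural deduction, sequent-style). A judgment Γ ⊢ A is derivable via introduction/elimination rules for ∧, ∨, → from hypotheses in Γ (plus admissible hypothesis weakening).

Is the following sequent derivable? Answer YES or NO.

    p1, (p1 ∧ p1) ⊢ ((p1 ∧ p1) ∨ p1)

Derivation trace:
[∨I₁] p1, (p1 ∧ p1) ⊢ ((p1 ∧ p1) ∨ p1)
  [Wk] p1, (p1 ∧ p1) ⊢ (p1 ∧ p1)
    [∧I] p1 ⊢ (p1 ∧ p1)
      [Ax] p1 ⊢ p1
      [Ax] p1 ⊢ p1

Result: YES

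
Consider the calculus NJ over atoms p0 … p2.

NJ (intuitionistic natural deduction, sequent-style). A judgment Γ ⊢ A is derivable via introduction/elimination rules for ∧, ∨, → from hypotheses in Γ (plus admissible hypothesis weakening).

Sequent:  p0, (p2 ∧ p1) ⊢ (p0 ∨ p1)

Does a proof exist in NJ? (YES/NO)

Derivation trace:
[∨I₁] p0, (p2 ∧ p1) ⊢ (p0 ∨ p1)
  [Wk] p0, (p2 ∧ p1) ⊢ p0
    [→E] p0 ⊢ p0
      [→I]  ⊢ (p0 → p0)
        [Ax] p0 ⊢ p0
      [Ax] p0 ⊢ p0

Result: YES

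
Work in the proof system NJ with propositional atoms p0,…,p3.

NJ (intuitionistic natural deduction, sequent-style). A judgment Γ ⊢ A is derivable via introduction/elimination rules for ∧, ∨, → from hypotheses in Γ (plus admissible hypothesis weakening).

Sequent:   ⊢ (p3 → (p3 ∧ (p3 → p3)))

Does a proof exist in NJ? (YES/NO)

Derivation trace:
[→I]  ⊢ (p3 → (p3 ∧ (p3 → p3)))
  [∧I] p3 ⊢ (p3 ∧ (p3 → p3))
    [Ax] p3 ⊢ p3
    [→I]  ⊢ (p3 → p3)
      [Ax] p3 ⊢ p3

Result: YES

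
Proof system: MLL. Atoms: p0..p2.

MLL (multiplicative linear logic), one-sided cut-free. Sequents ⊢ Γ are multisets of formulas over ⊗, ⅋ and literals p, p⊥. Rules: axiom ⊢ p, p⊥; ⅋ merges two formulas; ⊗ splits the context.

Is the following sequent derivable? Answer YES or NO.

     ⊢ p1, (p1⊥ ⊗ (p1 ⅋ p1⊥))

Derivation trace:
[⊗]  ⊢ p1, (p1⊥ ⊗ (p1 ⅋ p1⊥))
  [Ax]  ⊢ p1, p1⊥
  [⅋]  ⊢ (p1 ⅋ p1⊥)
    [Ax]  ⊢ p1, p1⊥

Result: YES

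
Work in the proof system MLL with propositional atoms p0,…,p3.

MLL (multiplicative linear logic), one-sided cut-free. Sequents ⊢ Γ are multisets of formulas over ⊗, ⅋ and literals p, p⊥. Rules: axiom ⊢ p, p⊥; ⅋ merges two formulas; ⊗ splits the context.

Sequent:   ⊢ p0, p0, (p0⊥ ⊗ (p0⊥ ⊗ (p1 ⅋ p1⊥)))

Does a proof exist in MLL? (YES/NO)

Derivation trace:
[⊗]  ⊢ p0, p0, (p0⊥ ⊗ (p0⊥ ⊗ (p1 ⅋ p1⊥)))
  [Ax]  ⊢ p0, p0⊥
  [⊗]  ⊢ p0, (p0⊥ ⊗ (p1 ⅋ p1⊥))
    [Ax]  ⊢ p0, p0⊥
    [⅋]  ⊢ (p1 ⅋ p1⊥)
      [Ax]  ⊢ p1, p1⊥

Result: YES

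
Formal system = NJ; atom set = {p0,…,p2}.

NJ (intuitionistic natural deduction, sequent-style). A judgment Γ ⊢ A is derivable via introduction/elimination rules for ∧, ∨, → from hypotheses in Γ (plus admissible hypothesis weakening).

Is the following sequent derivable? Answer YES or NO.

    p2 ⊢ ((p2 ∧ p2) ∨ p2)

Proof tree:
[∨I₁] p2 ⊢ ((p2 ∧ p2) ∨ p2)
  [∧I] p2 ⊢ (p2 ∧ p2)
    [Ax] p2 ⊢ p2
    [Ax] p2 ⊢ p2

Result: YES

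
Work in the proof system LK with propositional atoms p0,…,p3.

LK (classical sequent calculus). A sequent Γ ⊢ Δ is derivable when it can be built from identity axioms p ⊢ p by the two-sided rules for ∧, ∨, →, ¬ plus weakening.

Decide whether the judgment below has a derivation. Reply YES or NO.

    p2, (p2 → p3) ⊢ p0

Search for a countermodel by truth-table:
  v=0000: Γ:[p2=F, (p2 → p3)=T] Δ:[p0=F] refutes=False
  v=0001: Γ:[p2=F, (p2 → p3)=T] Δ:[p0=F] refutes=False
  v=0010: Γ:[p2=T, (p2 → p3)=F] Δ:[p0=F] refutes=False
  v=0011: Γ:[p2=T, (p2 → p3)=T] Δ:[p0=F] refutes=True  ← countermodel

Result: NO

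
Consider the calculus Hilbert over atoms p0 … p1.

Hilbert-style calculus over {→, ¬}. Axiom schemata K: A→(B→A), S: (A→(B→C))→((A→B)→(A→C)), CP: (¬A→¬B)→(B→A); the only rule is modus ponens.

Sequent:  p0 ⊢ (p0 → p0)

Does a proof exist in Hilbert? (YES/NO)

Proof tree:
[MP] p0 ⊢ (p0 → p0)
  [K]  ⊢ (p0 → (p0 → p0))
  [MP] p0 ⊢ p0
    [MP] p0 ⊢ (p0 → p0)
      [K]  ⊢ (p0 → (p0 → p0))
      [Hyp] p0 ⊢ p0
    [Hyp] p0 ⊢ p0

Result: YES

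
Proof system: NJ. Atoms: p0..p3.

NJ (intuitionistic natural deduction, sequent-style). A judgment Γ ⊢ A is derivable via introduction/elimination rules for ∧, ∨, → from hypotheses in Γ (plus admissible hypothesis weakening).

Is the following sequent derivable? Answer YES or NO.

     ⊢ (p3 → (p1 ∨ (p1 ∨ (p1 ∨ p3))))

Derivation (root first):
[→I]  ⊢ (p3 → (p1 ∨ (p1 ∨ (p1 ∨ p3))))
  [∨I₂] p3 ⊢ (p1 ∨ (p1 ∨ (p1 ∨ p3)))
    [∨I₂] p3 ⊢ (p1 ∨ (p1 ∨ p3))
      [∨I₂] p3 ⊢ (p1 ∨ p3)
        [Ax] p3 ⊢ p3

Result: YES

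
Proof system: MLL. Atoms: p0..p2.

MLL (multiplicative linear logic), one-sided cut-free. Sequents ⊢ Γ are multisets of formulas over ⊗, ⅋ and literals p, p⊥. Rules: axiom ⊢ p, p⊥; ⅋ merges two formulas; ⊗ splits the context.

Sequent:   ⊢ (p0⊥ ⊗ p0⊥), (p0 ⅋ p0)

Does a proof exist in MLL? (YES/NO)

Derivation (root first):
[⅋]  ⊢ (p0⊥ ⊗ p0⊥), (p0 ⅋ p0)
  [⊗]  ⊢ p0, p0, (p0⊥ ⊗ p0⊥)
    [Ax]  ⊢ p0, p0⊥
    [Ax]  ⊢ p0, p0⊥

Result: YES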